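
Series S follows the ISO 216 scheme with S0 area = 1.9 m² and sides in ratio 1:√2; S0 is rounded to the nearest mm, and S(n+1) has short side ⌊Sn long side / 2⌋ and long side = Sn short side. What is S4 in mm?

289 × 409 mm

Let S0's short side be w mm. w · w√2 = 1.9 m² = 1,900,000 mm², so w ≈ 1159.1 mm and w√2 ≈ 1639.2 mm → S0 = 1159 × 1639 mm.
S1: ⌊1639/2⌋ × 1159 = 819 × 1159 mm
S2: ⌊1159/2⌋ × 819 = 579 × 819 mm
S3: ⌊819/2⌋ × 579 = 409 × 579 mm
S4: ⌊579/2⌋ × 409 = 289 × 409 mm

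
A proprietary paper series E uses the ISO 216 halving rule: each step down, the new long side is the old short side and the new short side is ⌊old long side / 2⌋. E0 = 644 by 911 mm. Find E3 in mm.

227 × 322 mm

E1: ⌊911/2⌋ × 644 = 455 × 644 mm
E2: ⌊644/2⌋ × 455 = 322 × 455 mm
E3: ⌊455/2⌋ × 322 = 227 × 322 mm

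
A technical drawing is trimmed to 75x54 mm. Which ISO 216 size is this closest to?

Aspect ratio 75/54 ≈ 1.389 (ISO target is √2 ≈ 1.414).
In the A-series (A0 area = 1 m²): A8 = 52 × 74 mm.
Off by 3 mm total — nearest standard size.

A8 (52 × 74 mm)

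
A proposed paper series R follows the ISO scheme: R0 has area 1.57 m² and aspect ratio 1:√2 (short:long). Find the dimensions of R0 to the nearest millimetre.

1054 × 1490 mm

Let the short side be w mm. Then w · w√2 = 1.57 m² = 1,570,000 mm².
w² = 1,570,000/√2, so w ≈ 1053.6 mm; long side = w√2 ≈ 1490.1 mm.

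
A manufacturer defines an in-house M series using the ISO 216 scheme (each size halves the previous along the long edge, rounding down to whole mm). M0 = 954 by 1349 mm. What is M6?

M1: ⌊1349/2⌋ × 954 = 674 × 954 mm
M2: ⌊954/2⌋ × 674 = 477 × 674 mm
M3: ⌊674/2⌋ × 477 = 337 × 477 mm
M4: ⌊477/2⌋ × 337 = 238 × 337 mm
M5: ⌊337/2⌋ × 238 = 168 × 238 mm
M6: ⌊238/2⌋ × 168 = 119 × 168 mm

119 × 168 mm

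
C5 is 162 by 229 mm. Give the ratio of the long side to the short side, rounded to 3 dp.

1.414

229 / 162 = 1.414
Matches √2 ≈ 1.414 — the ISO 216 defining ratio.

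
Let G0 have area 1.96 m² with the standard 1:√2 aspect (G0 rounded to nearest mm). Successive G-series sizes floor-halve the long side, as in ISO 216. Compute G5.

208 × 294 mm

Let G0's short side be w mm. w · w√2 = 1.96 m² = 1,960,000 mm², so w ≈ 1177.3 mm and w√2 ≈ 1664.9 mm → G0 = 1177 × 1665 mm.
G1: ⌊1665/2⌋ × 1177 = 832 × 1177 mm
G2: ⌊1177/2⌋ × 832 = 588 × 832 mm
G3: ⌊832/2⌋ × 588 = 416 × 588 mm
G4: ⌊588/2⌋ × 416 = 294 × 416 mm
G5: ⌊416/2⌋ × 294 = 208 × 294 mm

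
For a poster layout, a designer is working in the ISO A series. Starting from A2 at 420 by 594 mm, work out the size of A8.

52 × 74 mm

A3: ⌊594/2⌋ × 420 = 297 × 420 mm
A4: ⌊420/2⌋ × 297 = 210 × 297 mm
A5: ⌊297/2⌋ × 210 = 148 × 210 mm
A6: ⌊210/2⌋ × 148 = 105 × 148 mm
A7: ⌊148/2⌋ × 105 = 74 × 105 mm
A8: ⌊105/2⌋ × 74 = 52 × 74 mm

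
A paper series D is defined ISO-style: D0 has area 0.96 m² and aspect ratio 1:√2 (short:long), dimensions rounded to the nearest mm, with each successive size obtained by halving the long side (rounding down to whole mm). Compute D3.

291 × 412 mm

Let D0's short side be w mm. w · w√2 = 0.96 m² = 960,000 mm², so w ≈ 823.9 mm and w√2 ≈ 1165.2 mm → D0 = 824 × 1165 mm.
D1: ⌊1165/2⌋ × 824 = 582 × 824 mm
D2: ⌊824/2⌋ × 582 = 412 × 582 mm
D3: ⌊582/2⌋ × 412 = 291 × 412 mm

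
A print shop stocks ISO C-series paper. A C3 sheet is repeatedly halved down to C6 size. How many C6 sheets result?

C3 = 324 × 458 mm; C6 = 114 × 162 mm.
Each halving step doubles the count; 3 steps from C3 to C6.
2^3 = 8.

8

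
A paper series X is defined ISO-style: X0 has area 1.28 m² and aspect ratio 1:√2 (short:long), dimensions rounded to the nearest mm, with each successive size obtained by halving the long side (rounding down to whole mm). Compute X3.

336 × 475 mm

Let X0's short side be w mm. w · w√2 = 1.28 m² = 1,280,000 mm², so w ≈ 951.4 mm and w√2 ≈ 1345.4 mm → X0 = 951 × 1345 mm.
X1: ⌊1345/2⌋ × 951 = 672 × 951 mm
X2: ⌊951/2⌋ × 672 = 475 × 672 mm
X3: ⌊672/2⌋ × 475 = 336 × 475 mm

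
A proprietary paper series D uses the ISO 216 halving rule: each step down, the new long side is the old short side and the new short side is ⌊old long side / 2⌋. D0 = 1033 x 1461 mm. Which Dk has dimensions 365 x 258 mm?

D4

D0: 1033 × 1461 mm
D1: 730 × 1033 mm
D2: 516 × 730 mm
D3: 365 × 516 mm
D4: 258 × 365 mm
D5: 182 × 258 mm
→ matches D4.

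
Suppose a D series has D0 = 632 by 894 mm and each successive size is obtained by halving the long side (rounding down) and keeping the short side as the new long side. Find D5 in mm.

111 × 158 mm

D1 = 447 × 632 mm (from D0 by 1 halving).
D2: ⌊632/2⌋ × 447 = 316 × 447 mm
D3: ⌊447/2⌋ × 316 = 223 × 316 mm
D4: ⌊316/2⌋ × 223 = 158 × 223 mm
D5: ⌊223/2⌋ × 158 = 111 × 158 mm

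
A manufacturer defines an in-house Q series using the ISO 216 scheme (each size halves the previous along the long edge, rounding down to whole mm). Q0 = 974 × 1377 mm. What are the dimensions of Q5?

Q1 = 688 × 974 mm (from Q0 by 1 halving).
Q2: ⌊974/2⌋ × 688 = 487 × 688 mm
Q3: ⌊688/2⌋ × 487 = 344 × 487 mm
Q4: ⌊487/2⌋ × 344 = 243 × 344 mm
Q5: ⌊344/2⌋ × 243 = 172 × 243 mm

172 × 243 mm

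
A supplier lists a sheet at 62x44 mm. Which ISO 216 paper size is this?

B9 (44 × 62 mm)

Aspect ratio 62/44 ≈ 1.409 — close to the ISO √2 ≈ 1.414.
In the B-series (B0 = 1000 × 1414 mm): B9 = 44 × 62 mm.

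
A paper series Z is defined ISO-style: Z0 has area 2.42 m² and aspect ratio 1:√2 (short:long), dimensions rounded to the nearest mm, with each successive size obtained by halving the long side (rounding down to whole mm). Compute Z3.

Let Z0's short side be w mm. w · w√2 = 2.42 m² = 2,420,000 mm², so w ≈ 1308.1 mm and w√2 ≈ 1850.0 mm → Z0 = 1308 × 1850 mm.
Z1: ⌊1850/2⌋ × 1308 = 925 × 1308 mm
Z2: ⌊1308/2⌋ × 925 = 654 × 925 mm
Z3: ⌊925/2⌋ × 654 = 462 × 654 mm

462 × 654 mm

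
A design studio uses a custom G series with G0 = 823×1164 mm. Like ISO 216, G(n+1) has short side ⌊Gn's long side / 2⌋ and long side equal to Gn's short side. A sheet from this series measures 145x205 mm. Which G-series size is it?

G5

G0: 823 × 1164 mm
G1: 582 × 823 mm
G2: 411 × 582 mm
G3: 291 × 411 mm
G4: 205 × 291 mm
G5: 145 × 205 mm
G6: 102 × 145 mm
→ matches G5.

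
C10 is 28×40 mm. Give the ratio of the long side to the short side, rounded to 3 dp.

40 / 28 = 1.429
ISO 216 targets √2 ≈ 1.414; the +0.014 deviation is from mm rounding.

1.429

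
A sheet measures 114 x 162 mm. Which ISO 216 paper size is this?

C6 (114 × 162 mm)

Aspect ratio 162/114 ≈ 1.421 — close to the ISO √2 ≈ 1.414.
In the C-series (envelope sizes, between A and B): C6 = 114 × 162 mm.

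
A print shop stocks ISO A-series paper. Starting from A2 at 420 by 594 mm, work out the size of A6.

105 × 148 mm

A3: ⌊594/2⌋ × 420 = 297 × 420 mm
A4: ⌊420/2⌋ × 297 = 210 × 297 mm
A5: ⌊297/2⌋ × 210 = 148 × 210 mm
A6: ⌊210/2⌋ × 148 = 105 × 148 mm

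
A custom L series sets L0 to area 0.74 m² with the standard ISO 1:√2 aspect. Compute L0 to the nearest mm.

723 × 1023 mm

Let the short side be w mm. Then w · w√2 = 0.74 m² = 740,000 mm².
w² = 740,000/√2, so w ≈ 723.4 mm; long side = w√2 ≈ 1023.0 mm.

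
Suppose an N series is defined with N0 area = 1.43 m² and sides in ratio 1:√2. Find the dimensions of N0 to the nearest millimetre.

Let the short side be w mm. Then w · w√2 = 1.43 m² = 1,430,000 mm².
w² = 1,430,000/√2, so w ≈ 1005.6 mm; long side = w√2 ≈ 1422.1 mm.

1006 × 1422 mm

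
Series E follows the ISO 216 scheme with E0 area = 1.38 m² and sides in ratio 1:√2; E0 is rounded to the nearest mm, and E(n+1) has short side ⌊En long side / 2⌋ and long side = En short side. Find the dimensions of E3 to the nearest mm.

Let E0's short side be w mm. w · w√2 = 1.38 m² = 1,380,000 mm², so w ≈ 987.8 mm and w√2 ≈ 1397.0 mm → E0 = 988 × 1397 mm.
E1: ⌊1397/2⌋ × 988 = 698 × 988 mm
E2: ⌊988/2⌋ × 698 = 494 × 698 mm
E3: ⌊698/2⌋ × 494 = 349 × 494 mm

349 × 494 mm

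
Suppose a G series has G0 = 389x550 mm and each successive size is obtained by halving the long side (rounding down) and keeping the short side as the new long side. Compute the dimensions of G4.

G1: ⌊550/2⌋ × 389 = 275 × 389 mm
G2: ⌊389/2⌋ × 275 = 194 × 275 mm
G3: ⌊275/2⌋ × 194 = 137 × 194 mm
G4: ⌊194/2⌋ × 137 = 97 × 137 mm

97 × 137 mm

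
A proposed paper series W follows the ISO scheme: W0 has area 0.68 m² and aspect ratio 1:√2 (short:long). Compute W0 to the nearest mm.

Let the short side be w mm. Then w · w√2 = 0.68 m² = 680,000 mm².
w² = 680,000/√2, so w ≈ 693.4 mm; long side = w√2 ≈ 980.6 mm.

693 × 981 mm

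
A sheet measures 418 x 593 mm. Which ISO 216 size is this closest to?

Aspect ratio 593/418 ≈ 1.419 — close to the ISO √2 ≈ 1.414.
In the A-series (A0 area = 1 m²): A2 = 420 × 594 mm.
Off by 3 mm total — nearest standard size.

A2 (420 × 594 mm)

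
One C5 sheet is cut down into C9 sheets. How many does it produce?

16

Each ISO step halves the sheet: 1 × C5 → 2 × C6 → 4 × C7 → 8 × C8 → …
From C5 to C9 is 4 halving steps: 2^4 = 16.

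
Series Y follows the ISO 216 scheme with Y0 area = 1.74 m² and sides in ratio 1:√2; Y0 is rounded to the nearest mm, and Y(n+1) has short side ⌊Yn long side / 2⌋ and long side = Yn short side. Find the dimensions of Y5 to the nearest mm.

Let Y0's short side be w mm. w · w√2 = 1.74 m² = 1,740,000 mm², so w ≈ 1109.2 mm and w√2 ≈ 1568.7 mm → Y0 = 1109 × 1569 mm.
Y1: ⌊1569/2⌋ × 1109 = 784 × 1109 mm
Y2: ⌊1109/2⌋ × 784 = 554 × 784 mm
Y3: ⌊784/2⌋ × 554 = 392 × 554 mm
Y4: ⌊554/2⌋ × 392 = 277 × 392 mm
Y5: ⌊392/2⌋ × 277 = 196 × 277 mm

196 × 277 mm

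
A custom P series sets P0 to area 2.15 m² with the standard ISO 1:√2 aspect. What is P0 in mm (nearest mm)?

1233 × 1744 mm

Let the short side be w mm. Then w · w√2 = 2.15 m² = 2,150,000 mm².
w² = 2,150,000/√2, so w ≈ 1233.0 mm; long side = w√2 ≈ 1743.7 mm.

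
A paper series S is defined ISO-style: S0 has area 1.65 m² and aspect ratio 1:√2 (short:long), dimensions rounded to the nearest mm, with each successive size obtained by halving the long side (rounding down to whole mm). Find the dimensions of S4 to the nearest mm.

270 × 382 mm

Let S0's short side be w mm. w · w√2 = 1.65 m² = 1,650,000 mm², so w ≈ 1080.2 mm and w√2 ≈ 1527.6 mm → S0 = 1080 × 1528 mm.
S1: ⌊1528/2⌋ × 1080 = 764 × 1080 mm
S2: ⌊1080/2⌋ × 764 = 540 × 764 mm
S3: ⌊764/2⌋ × 540 = 382 × 540 mm
S4: ⌊540/2⌋ × 382 = 270 × 382 mm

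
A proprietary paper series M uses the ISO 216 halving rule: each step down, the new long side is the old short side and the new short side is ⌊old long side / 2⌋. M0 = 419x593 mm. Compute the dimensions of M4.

M1: ⌊593/2⌋ × 419 = 296 × 419 mm
M2: ⌊419/2⌋ × 296 = 209 × 296 mm
M3: ⌊296/2⌋ × 209 = 148 × 209 mm
M4: ⌊209/2⌋ × 148 = 104 × 148 mm

104 × 148 mm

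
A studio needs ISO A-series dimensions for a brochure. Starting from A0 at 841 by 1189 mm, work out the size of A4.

A1: ⌊1189/2⌋ × 841 = 594 × 841 mm
A2: ⌊841/2⌋ × 594 = 420 × 594 mm
A3: ⌊594/2⌋ × 420 = 297 × 420 mm
A4: ⌊420/2⌋ × 297 = 210 × 297 mm

210 × 297 mm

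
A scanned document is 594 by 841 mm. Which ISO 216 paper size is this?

Aspect ratio 841/594 ≈ 1.416 — close to the ISO √2 ≈ 1.414.
In the A-series (A0 area = 1 m²): A1 = 594 × 841 mm.

A1 (594 × 841 mm)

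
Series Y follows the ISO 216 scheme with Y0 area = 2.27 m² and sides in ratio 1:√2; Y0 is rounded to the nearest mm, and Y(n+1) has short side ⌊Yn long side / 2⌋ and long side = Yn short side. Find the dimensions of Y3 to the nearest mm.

448 × 633 mm

Let Y0's short side be w mm. w · w√2 = 2.27 m² = 2,270,000 mm², so w ≈ 1266.9 mm and w√2 ≈ 1791.7 mm → Y0 = 1267 × 1792 mm.
Y1: ⌊1792/2⌋ × 1267 = 896 × 1267 mm
Y2: ⌊1267/2⌋ × 896 = 633 × 896 mm
Y3: ⌊896/2⌋ × 633 = 448 × 633 mm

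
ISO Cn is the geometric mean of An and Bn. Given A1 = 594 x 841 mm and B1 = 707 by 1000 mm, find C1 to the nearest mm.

648 × 917 mm

Short side: √(594 · 707) = √419958 ≈ 648.0 → 648 mm
Long side: √(841 · 1000) = √841000 ≈ 917.1 → 917 mm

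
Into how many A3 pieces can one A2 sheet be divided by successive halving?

Each ISO step halves the sheet: 1 × A2 → 2 × A3
From A2 to A3 is 1 halving step: 2^1 = 2.

2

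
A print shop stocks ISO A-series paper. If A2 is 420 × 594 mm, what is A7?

A3: ⌊594/2⌋ × 420 = 297 × 420 mm
A4: ⌊420/2⌋ × 297 = 210 × 297 mm
A5: ⌊297/2⌋ × 210 = 148 × 210 mm
A6: ⌊210/2⌋ × 148 = 105 × 148 mm
A7: ⌊148/2⌋ × 105 = 74 × 105 mm

74 × 105 mm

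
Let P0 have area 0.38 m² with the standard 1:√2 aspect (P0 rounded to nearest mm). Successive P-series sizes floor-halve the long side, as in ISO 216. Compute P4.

129 × 183 mm

Let P0's short side be w mm. w · w√2 = 0.38 m² = 380,000 mm², so w ≈ 518.4 mm and w√2 ≈ 733.1 mm → P0 = 518 × 733 mm.
P1: ⌊733/2⌋ × 518 = 366 × 518 mm
P2: ⌊518/2⌋ × 366 = 259 × 366 mm
P3: ⌊366/2⌋ × 259 = 183 × 259 mm
P4: ⌊259/2⌋ × 183 = 129 × 183 mm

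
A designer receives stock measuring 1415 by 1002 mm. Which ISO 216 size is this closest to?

Aspect ratio 1415/1002 ≈ 1.412 — close to the ISO √2 ≈ 1.414.
In the B-series (B0 = 1000 × 1414 mm): B0 = 1000 × 1414 mm.
Off by 3 mm total — nearest standard size.

B0 (1000 × 1414 mm)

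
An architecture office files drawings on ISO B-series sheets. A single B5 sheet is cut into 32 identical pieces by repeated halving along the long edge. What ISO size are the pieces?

32 = 2^5, so 5 halving steps.
B5 → B6 → … → B10 after 5 steps.

B10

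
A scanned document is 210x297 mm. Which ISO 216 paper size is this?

A4 (210 × 297 mm)

Aspect ratio 297/210 ≈ 1.414 — close to the ISO √2 ≈ 1.414.
In the A-series (A0 area = 1 m²): A4 = 210 × 297 mm.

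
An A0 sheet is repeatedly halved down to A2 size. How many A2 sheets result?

Each ISO step halves the sheet: 1 × A0 → 2 × A1 → 4 × A2
From A0 to A2 is 2 halving steps: 2^2 = 4.

4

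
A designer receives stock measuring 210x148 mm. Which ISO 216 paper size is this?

A5 (148 × 210 mm)

Aspect ratio 210/148 ≈ 1.419 — close to the ISO √2 ≈ 1.414.
In the A-series (A0 area = 1 m²): A5 = 148 × 210 mm.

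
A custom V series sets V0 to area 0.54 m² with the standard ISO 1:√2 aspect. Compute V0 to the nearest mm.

618 × 874 mm

Let the short side be w mm. Then w · w√2 = 0.54 m² = 540,000 mm².
w² = 540,000/√2, so w ≈ 617.9 mm; long side = w√2 ≈ 873.9 mm.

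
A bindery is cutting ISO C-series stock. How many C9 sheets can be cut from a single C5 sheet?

Each ISO step halves the sheet: 1 × C5 → 2 × C6 → 4 × C7 → 8 × C8 → …
From C5 to C9 is 4 halving steps: 2^4 = 16.

16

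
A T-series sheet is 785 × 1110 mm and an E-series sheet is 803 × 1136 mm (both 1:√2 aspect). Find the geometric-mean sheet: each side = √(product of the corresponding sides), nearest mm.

794 × 1123 mm

Short side: √(785 · 803) = √630355 ≈ 793.9 → 794 mm
Long side: √(1110 · 1136) = √1260960 ≈ 1122.9 → 1123 mm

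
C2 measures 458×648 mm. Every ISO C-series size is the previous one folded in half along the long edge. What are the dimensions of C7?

C3: ⌊648/2⌋ × 458 = 324 × 458 mm
C4: ⌊458/2⌋ × 324 = 229 × 324 mm
C5: ⌊324/2⌋ × 229 = 162 × 229 mm
C6: ⌊229/2⌋ × 162 = 114 × 162 mm
C7: ⌊162/2⌋ × 114 = 81 × 114 mm

81 × 114 mm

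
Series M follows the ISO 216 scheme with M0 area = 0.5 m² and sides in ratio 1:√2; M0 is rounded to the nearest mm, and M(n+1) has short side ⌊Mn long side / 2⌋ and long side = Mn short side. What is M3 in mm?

Let M0's short side be w mm. w · w√2 = 0.5 m² = 500,000 mm², so w ≈ 594.6 mm and w√2 ≈ 840.9 mm → M0 = 595 × 841 mm.
M1: ⌊841/2⌋ × 595 = 420 × 595 mm
M2: ⌊595/2⌋ × 420 = 297 × 420 mm
M3: ⌊420/2⌋ × 297 = 210 × 297 mm

210 × 297 mm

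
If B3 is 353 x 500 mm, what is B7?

88 × 125 mm

B4: ⌊500/2⌋ × 353 = 250 × 353 mm
B5: ⌊353/2⌋ × 250 = 176 × 250 mm
B6: ⌊250/2⌋ × 176 = 125 × 176 mm
B7: ⌊176/2⌋ × 125 = 88 × 125 mm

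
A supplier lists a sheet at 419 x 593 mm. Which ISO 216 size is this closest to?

Aspect ratio 593/419 ≈ 1.415 — close to the ISO √2 ≈ 1.414.
In the A-series (A0 area = 1 m²): A2 = 420 × 594 mm.
Off by 2 mm total — nearest standard size.

A2 (420 × 594 mm)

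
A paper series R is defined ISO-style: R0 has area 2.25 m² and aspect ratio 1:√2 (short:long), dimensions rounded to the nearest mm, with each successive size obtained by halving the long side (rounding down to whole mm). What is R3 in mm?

Let R0's short side be w mm. w · w√2 = 2.25 m² = 2,250,000 mm², so w ≈ 1261.3 mm and w√2 ≈ 1783.8 mm → R0 = 1261 × 1784 mm.
R1: ⌊1784/2⌋ × 1261 = 892 × 1261 mm
R2: ⌊1261/2⌋ × 892 = 630 × 892 mm
R3: ⌊892/2⌋ × 630 = 446 × 630 mm

446 × 630 mm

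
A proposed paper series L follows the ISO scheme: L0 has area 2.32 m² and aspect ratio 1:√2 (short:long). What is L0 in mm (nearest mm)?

1281 × 1811 mm

Let the short side be w mm. Then w · w√2 = 2.32 m² = 2,320,000 mm².
w² = 2,320,000/√2, so w ≈ 1280.8 mm; long side = w√2 ≈ 1811.3 mm.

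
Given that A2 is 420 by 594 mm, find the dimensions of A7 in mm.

74 × 105 mm

A3: ⌊594/2⌋ × 420 = 297 × 420 mm
A4: ⌊420/2⌋ × 297 = 210 × 297 mm
A5: ⌊297/2⌋ × 210 = 148 × 210 mm
A6: ⌊210/2⌋ × 148 = 105 × 148 mm
A7: ⌊148/2⌋ × 105 = 74 × 105 mm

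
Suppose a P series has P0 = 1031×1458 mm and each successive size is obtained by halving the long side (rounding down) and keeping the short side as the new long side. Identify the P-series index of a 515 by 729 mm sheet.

P2

P0: 1031 × 1458 mm
P1: 729 × 1031 mm
P2: 515 × 729 mm
P3: 364 × 515 mm
→ matches P2.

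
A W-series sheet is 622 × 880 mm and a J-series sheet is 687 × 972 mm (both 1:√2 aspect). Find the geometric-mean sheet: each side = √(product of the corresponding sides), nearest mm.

654 × 925 mm

Short side: √(622 · 687) = √427314 ≈ 653.7 → 654 mm
Long side: √(880 · 972) = √855360 ≈ 924.9 → 925 mm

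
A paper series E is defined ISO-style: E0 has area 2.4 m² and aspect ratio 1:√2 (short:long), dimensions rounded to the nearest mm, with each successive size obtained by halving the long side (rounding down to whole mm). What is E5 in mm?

230 × 325 mm

Let E0's short side be w mm. w · w√2 = 2.4 m² = 2,400,000 mm², so w ≈ 1302.7 mm and w√2 ≈ 1842.3 mm → E0 = 1303 × 1842 mm.
E1: ⌊1842/2⌋ × 1303 = 921 × 1303 mm
E2: ⌊1303/2⌋ × 921 = 651 × 921 mm
E3: ⌊921/2⌋ × 651 = 460 × 651 mm
E4: ⌊651/2⌋ × 460 = 325 × 460 mm
E5: ⌊460/2⌋ × 325 = 230 × 325 mm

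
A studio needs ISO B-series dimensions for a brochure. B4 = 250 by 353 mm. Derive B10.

B5: ⌊353/2⌋ × 250 = 176 × 250 mm
B6: ⌊250/2⌋ × 176 = 125 × 176 mm
B7: ⌊176/2⌋ × 125 = 88 × 125 mm
B8: ⌊125/2⌋ × 88 = 62 × 88 mm
B9: ⌊88/2⌋ × 62 = 44 × 62 mm
B10: ⌊62/2⌋ × 44 = 31 × 44 mm

31 × 44 mm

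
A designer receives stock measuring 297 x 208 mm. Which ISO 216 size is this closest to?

Aspect ratio 297/208 ≈ 1.428 — close to the ISO √2 ≈ 1.414.
In the A-series (A0 area = 1 m²): A4 = 210 × 297 mm.
Off by 2 mm total — nearest standard size.

A4 (210 × 297 mm)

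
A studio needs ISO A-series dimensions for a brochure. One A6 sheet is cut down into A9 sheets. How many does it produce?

Each ISO step halves the sheet: 1 × A6 → 2 × A7 → 4 × A8 → 8 × A9
From A6 to A9 is 3 halving steps: 2^3 = 8.

8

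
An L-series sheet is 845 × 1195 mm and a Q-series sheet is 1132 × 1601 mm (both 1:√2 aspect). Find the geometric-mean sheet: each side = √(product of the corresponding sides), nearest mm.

978 × 1383 mm

Short side: √(845 · 1132) = √956540 ≈ 978.0 → 978 mm
Long side: √(1195 · 1601) = √1913195 ≈ 1383.2 → 1383 mm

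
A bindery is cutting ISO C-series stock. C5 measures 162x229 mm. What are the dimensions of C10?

28 × 40 mm

C6: ⌊229/2⌋ × 162 = 114 × 162 mm
C7: ⌊162/2⌋ × 114 = 81 × 114 mm
C8: ⌊114/2⌋ × 81 = 57 × 81 mm
C9: ⌊81/2⌋ × 57 = 40 × 57 mm
C10: ⌊57/2⌋ × 40 = 28 × 40 mm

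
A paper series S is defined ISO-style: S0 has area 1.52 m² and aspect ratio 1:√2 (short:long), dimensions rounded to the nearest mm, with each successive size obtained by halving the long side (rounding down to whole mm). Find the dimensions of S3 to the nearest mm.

366 × 518 mm

Let S0's short side be w mm. w · w√2 = 1.52 m² = 1,520,000 mm², so w ≈ 1036.7 mm and w√2 ≈ 1466.2 mm → S0 = 1037 × 1466 mm.
S1: ⌊1466/2⌋ × 1037 = 733 × 1037 mm
S2: ⌊1037/2⌋ × 733 = 518 × 733 mm
S3: ⌊733/2⌋ × 518 = 366 × 518 mm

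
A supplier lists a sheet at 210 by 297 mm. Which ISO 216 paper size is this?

Aspect ratio 297/210 ≈ 1.414 — close to the ISO √2 ≈ 1.414.
In the A-series (A0 area = 1 m²): A4 = 210 × 297 mm.

A4 (210 × 297 mm)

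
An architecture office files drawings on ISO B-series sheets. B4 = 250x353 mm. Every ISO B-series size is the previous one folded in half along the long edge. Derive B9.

44 × 62 mm

B5: ⌊353/2⌋ × 250 = 176 × 250 mm
B6: ⌊250/2⌋ × 176 = 125 × 176 mm
B7: ⌊176/2⌋ × 125 = 88 × 125 mm
B8: ⌊125/2⌋ × 88 = 62 × 88 mm
B9: ⌊88/2⌋ × 62 = 44 × 62 mm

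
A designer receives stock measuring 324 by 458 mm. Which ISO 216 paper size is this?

C3 (324 × 458 mm)

Aspect ratio 458/324 ≈ 1.414 — close to the ISO √2 ≈ 1.414.
In the C-series (envelope sizes, between A and B): C3 = 324 × 458 mm.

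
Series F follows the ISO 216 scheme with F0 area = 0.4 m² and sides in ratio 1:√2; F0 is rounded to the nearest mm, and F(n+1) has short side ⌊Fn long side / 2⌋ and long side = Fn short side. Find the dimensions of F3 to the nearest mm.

188 × 266 mm

Let F0's short side be w mm. w · w√2 = 0.4 m² = 400,000 mm², so w ≈ 531.8 mm and w√2 ≈ 752.1 mm → F0 = 532 × 752 mm.
F1: ⌊752/2⌋ × 532 = 376 × 532 mm
F2: ⌊532/2⌋ × 376 = 266 × 376 mm
F3: ⌊376/2⌋ × 266 = 188 × 266 mm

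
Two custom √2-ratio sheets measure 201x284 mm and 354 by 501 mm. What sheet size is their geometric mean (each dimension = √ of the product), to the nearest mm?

Short side: √(201 · 354) = √71154 ≈ 266.7 → 267 mm
Long side: √(284 · 501) = √142284 ≈ 377.2 → 377 mm

267 × 377 mm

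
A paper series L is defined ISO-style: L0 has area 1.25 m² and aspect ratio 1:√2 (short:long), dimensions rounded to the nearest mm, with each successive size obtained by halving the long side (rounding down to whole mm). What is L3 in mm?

332 × 470 mm

Let L0's short side be w mm. w · w√2 = 1.25 m² = 1,250,000 mm², so w ≈ 940.2 mm and w√2 ≈ 1329.6 mm → L0 = 940 × 1330 mm.
L1: ⌊1330/2⌋ × 940 = 665 × 940 mm
L2: ⌊940/2⌋ × 665 = 470 × 665 mm
L3: ⌊665/2⌋ × 470 = 332 × 470 mm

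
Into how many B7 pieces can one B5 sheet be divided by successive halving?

B5 = 176 × 250 mm; B7 = 88 × 125 mm.
Each halving step doubles the count; 2 steps from B5 to B7.
2^2 = 4.

4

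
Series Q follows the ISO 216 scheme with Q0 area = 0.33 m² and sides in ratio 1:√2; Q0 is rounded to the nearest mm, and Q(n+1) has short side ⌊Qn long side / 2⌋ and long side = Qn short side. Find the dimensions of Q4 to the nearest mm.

Let Q0's short side be w mm. w · w√2 = 0.33 m² = 330,000 mm², so w ≈ 483.1 mm and w√2 ≈ 683.1 mm → Q0 = 483 × 683 mm.
Q1: ⌊683/2⌋ × 483 = 341 × 483 mm
Q2: ⌊483/2⌋ × 341 = 241 × 341 mm
Q3: ⌊341/2⌋ × 241 = 170 × 241 mm
Q4: ⌊241/2⌋ × 170 = 120 × 170 mm

120 × 170 mm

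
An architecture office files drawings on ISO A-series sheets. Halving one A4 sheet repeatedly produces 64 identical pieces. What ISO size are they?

A10

64 = 2^6, so 6 halving steps.
A4 → A5 → … → A10 after 6 steps.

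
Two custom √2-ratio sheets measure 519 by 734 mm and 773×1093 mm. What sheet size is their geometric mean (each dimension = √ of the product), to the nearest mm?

633 × 896 mm

Short side: √(519 · 773) = √401187 ≈ 633.4 → 633 mm
Long side: √(734 · 1093) = √802262 ≈ 895.7 → 896 mm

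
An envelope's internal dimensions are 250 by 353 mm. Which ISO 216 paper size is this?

B4 (250 × 353 mm)

Aspect ratio 353/250 ≈ 1.412 — close to the ISO √2 ≈ 1.414.
In the B-series (B0 = 1000 × 1414 mm): B4 = 250 × 353 mm.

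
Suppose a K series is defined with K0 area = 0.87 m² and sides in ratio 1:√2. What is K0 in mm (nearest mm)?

784 × 1109 mm

Let the short side be w mm. Then w · w√2 = 0.87 m² = 870,000 mm².
w² = 870,000/√2, so w ≈ 784.3 mm; long side = w√2 ≈ 1109.2 mm.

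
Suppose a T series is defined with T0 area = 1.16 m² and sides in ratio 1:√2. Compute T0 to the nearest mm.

906 × 1281 mm

Let the short side be w mm. Then w · w√2 = 1.16 m² = 1,160,000 mm².
w² = 1,160,000/√2, so w ≈ 905.7 mm; long side = w√2 ≈ 1280.8 mm.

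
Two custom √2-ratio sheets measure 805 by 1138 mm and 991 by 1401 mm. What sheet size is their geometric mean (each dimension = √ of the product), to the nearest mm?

Short side: √(805 · 991) = √797755 ≈ 893.2 → 893 mm
Long side: √(1138 · 1401) = √1594338 ≈ 1262.7 → 1263 mm

893 × 1263 mm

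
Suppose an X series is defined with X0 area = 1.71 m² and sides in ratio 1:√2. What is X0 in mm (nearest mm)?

Let the short side be w mm. Then w · w√2 = 1.71 m² = 1,710,000 mm².
w² = 1,710,000/√2, so w ≈ 1099.6 mm; long side = w√2 ≈ 1555.1 mm.

1100 × 1555 mm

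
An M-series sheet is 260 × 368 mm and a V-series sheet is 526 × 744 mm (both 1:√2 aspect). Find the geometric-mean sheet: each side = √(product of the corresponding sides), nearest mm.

Short side: √(260 · 526) = √136760 ≈ 369.8 → 370 mm
Long side: √(368 · 744) = √273792 ≈ 523.3 → 523 mm

370 × 523 mm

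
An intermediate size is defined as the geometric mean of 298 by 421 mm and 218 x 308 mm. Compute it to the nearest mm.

Short side: √(298 · 218) = √64964 ≈ 254.9 → 255 mm
Long side: √(421 · 308) = √129668 ≈ 360.1 → 360 mm

255 × 360 mm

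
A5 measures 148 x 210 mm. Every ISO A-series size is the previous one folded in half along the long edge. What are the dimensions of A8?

52 × 74 mm

A6: ⌊210/2⌋ × 148 = 105 × 148 mm
A7: ⌊148/2⌋ × 105 = 74 × 105 mm
A8: ⌊105/2⌋ × 74 = 52 × 74 mm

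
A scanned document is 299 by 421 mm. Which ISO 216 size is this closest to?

A3 (297 × 420 mm)

Aspect ratio 421/299 ≈ 1.408 — close to the ISO √2 ≈ 1.414.
In the A-series (A0 area = 1 m²): A3 = 297 × 420 mm.
Off by 3 mm total — nearest standard size.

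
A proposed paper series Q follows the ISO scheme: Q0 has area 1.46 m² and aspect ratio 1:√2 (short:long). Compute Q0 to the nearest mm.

Let the short side be w mm. Then w · w√2 = 1.46 m² = 1,460,000 mm².
w² = 1,460,000/√2, so w ≈ 1016.1 mm; long side = w√2 ≈ 1436.9 mm.

1016 × 1437 mm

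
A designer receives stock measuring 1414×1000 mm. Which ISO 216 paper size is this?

Aspect ratio 1414/1000 ≈ 1.414 — close to the ISO √2 ≈ 1.414.
In the B-series (B0 = 1000 × 1414 mm): B0 = 1000 × 1414 mm.

B0 (1000 × 1414 mm)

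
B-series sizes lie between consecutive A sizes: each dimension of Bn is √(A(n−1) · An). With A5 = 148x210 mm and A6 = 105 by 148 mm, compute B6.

125 × 176 mm

Short side: √(148 · 105) = √15540 ≈ 124.7 → 125 mm
Long side: √(210 · 148) = √31080 ≈ 176.3 → 176 mm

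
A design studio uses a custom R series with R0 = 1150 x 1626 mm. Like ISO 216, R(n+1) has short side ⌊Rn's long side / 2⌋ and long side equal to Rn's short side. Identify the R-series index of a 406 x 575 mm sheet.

R0: 1150 × 1626 mm
R1: 813 × 1150 mm
R2: 575 × 813 mm
R3: 406 × 575 mm
R4: 287 × 406 mm
→ matches R3.

R3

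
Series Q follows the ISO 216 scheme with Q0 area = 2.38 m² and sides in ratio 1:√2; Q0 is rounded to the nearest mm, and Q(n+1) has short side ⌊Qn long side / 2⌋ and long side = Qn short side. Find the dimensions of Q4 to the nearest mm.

324 × 458 mm

Let Q0's short side be w mm. w · w√2 = 2.38 m² = 2,380,000 mm², so w ≈ 1297.3 mm and w√2 ≈ 1834.6 mm → Q0 = 1297 × 1835 mm.
Q1: ⌊1835/2⌋ × 1297 = 917 × 1297 mm
Q2: ⌊1297/2⌋ × 917 = 648 × 917 mm
Q3: ⌊917/2⌋ × 648 = 458 × 648 mm
Q4: ⌊648/2⌋ × 458 = 324 × 458 mm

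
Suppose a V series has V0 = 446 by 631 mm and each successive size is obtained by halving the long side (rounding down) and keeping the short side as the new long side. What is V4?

111 × 157 mm

V1: ⌊631/2⌋ × 446 = 315 × 446 mm
V2: ⌊446/2⌋ × 315 = 223 × 315 mm
V3: ⌊315/2⌋ × 223 = 157 × 223 mm
V4: ⌊223/2⌋ × 157 = 111 × 157 mm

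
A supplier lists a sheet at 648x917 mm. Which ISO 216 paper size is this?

C1 (648 × 917 mm)

Aspect ratio 917/648 ≈ 1.415 — close to the ISO √2 ≈ 1.414.
In the C-series (envelope sizes, between A and B): C1 = 648 × 917 mm.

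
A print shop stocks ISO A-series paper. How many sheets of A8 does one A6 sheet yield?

Each ISO step halves the sheet: 1 × A6 → 2 × A7 → 4 × A8
From A6 to A8 is 2 halving steps: 2^2 = 4.

4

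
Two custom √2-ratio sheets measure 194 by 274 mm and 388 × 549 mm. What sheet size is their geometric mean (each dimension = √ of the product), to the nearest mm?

Short side: √(194 · 388) = √75272 ≈ 274.4 → 274 mm
Long side: √(274 · 549) = √150426 ≈ 387.8 → 388 mm

274 × 388 mm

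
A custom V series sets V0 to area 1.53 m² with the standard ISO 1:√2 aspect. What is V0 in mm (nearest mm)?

Let the short side be w mm. Then w · w√2 = 1.53 m² = 1,530,000 mm².
w² = 1,530,000/√2, so w ≈ 1040.1 mm; long side = w√2 ≈ 1471.0 mm.

1040 × 1471 mm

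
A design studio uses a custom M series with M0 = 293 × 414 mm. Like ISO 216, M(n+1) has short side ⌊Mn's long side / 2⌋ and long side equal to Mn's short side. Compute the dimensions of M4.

M1: ⌊414/2⌋ × 293 = 207 × 293 mm
M2: ⌊293/2⌋ × 207 = 146 × 207 mm
M3: ⌊207/2⌋ × 146 = 103 × 146 mm
M4: ⌊146/2⌋ × 103 = 73 × 103 mm

73 × 103 mm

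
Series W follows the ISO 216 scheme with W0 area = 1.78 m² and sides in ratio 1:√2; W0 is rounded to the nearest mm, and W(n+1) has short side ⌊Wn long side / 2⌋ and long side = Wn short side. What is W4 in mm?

280 × 396 mm

Let W0's short side be w mm. w · w√2 = 1.78 m² = 1,780,000 mm², so w ≈ 1121.9 mm and w√2 ≈ 1586.6 mm → W0 = 1122 × 1587 mm.
W1: ⌊1587/2⌋ × 1122 = 793 × 1122 mm
W2: ⌊1122/2⌋ × 793 = 561 × 793 mm
W3: ⌊793/2⌋ × 561 = 396 × 561 mm
W4: ⌊561/2⌋ × 396 = 280 × 396 mm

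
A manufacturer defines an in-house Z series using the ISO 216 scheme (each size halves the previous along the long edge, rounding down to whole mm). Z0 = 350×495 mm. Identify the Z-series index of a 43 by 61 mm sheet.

Z6

Z0: 350 × 495 mm
Z1: 247 × 350 mm
Z2: 175 × 247 mm
Z3: 123 × 175 mm
Z4: 87 × 123 mm
Z5: 61 × 87 mm
Z6: 43 × 61 mm
Z7: 30 × 43 mm
→ matches Z6.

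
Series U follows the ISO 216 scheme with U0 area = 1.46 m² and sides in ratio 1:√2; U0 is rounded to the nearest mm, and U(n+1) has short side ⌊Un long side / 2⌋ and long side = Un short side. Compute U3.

Let U0's short side be w mm. w · w√2 = 1.46 m² = 1,460,000 mm², so w ≈ 1016.1 mm and w√2 ≈ 1436.9 mm → U0 = 1016 × 1437 mm.
U1: ⌊1437/2⌋ × 1016 = 718 × 1016 mm
U2: ⌊1016/2⌋ × 718 = 508 × 718 mm
U3: ⌊718/2⌋ × 508 = 359 × 508 mm

359 × 508 mm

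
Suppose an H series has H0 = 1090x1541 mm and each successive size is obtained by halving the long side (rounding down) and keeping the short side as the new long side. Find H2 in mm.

H1: ⌊1541/2⌋ × 1090 = 770 × 1090 mm
H2: ⌊1090/2⌋ × 770 = 545 × 770 mm

545 × 770 mm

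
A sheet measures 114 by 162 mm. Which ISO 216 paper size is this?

C6 (114 × 162 mm)

Aspect ratio 162/114 ≈ 1.421 — close to the ISO √2 ≈ 1.414.
In the C-series (envelope sizes, between A and B): C6 = 114 × 162 mm.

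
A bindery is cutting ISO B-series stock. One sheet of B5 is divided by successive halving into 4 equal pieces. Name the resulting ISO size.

4 = 2^2, so 2 halving steps.
B5 → B6 → … → B7 after 2 steps.

B7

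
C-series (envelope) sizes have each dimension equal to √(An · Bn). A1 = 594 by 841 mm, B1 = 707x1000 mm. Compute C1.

648 × 917 mm

Short side: √(594 · 707) = √419958 ≈ 648.0 → 648 mm
Long side: √(841 · 1000) = √841000 ≈ 917.1 → 917 mm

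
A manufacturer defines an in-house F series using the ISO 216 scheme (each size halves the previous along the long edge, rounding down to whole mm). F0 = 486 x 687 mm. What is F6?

60 × 85 mm

F1 = 343 × 486 mm (from F0 by 1 halving).
F2: ⌊486/2⌋ × 343 = 243 × 343 mm
F3: ⌊343/2⌋ × 243 = 171 × 243 mm
F4: ⌊243/2⌋ × 171 = 121 × 171 mm
F5: ⌊171/2⌋ × 121 = 85 × 121 mm
F6: ⌊121/2⌋ × 85 = 60 × 85 mm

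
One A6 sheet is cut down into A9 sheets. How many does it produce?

Each ISO step halves the sheet: 1 × A6 → 2 × A7 → 4 × A8 → 8 × A9
From A6 to A9 is 3 halving steps: 2^3 = 8.

8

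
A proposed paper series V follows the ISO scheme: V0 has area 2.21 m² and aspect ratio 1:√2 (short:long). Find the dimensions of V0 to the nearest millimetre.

Let the short side be w mm. Then w · w√2 = 2.21 m² = 2,210,000 mm².
w² = 2,210,000/√2, so w ≈ 1250.1 mm; long side = w√2 ≈ 1767.9 mm.

1250 × 1768 mm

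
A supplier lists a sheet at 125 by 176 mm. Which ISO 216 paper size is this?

B6 (125 × 176 mm)

Aspect ratio 176/125 ≈ 1.408 — close to the ISO √2 ≈ 1.414.
In the B-series (B0 = 1000 × 1414 mm): B6 = 125 × 176 mm.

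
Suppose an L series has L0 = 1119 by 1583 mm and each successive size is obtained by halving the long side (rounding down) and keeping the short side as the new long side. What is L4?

L1: ⌊1583/2⌋ × 1119 = 791 × 1119 mm
L2: ⌊1119/2⌋ × 791 = 559 × 791 mm
L3: ⌊791/2⌋ × 559 = 395 × 559 mm
L4: ⌊559/2⌋ × 395 = 279 × 395 mm

279 × 395 mm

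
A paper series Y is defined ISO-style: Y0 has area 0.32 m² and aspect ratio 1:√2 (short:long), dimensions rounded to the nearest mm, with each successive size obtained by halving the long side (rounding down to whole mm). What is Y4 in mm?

119 × 168 mm

Let Y0's short side be w mm. w · w√2 = 0.32 m² = 320,000 mm², so w ≈ 475.7 mm and w√2 ≈ 672.7 mm → Y0 = 476 × 673 mm.
Y1: ⌊673/2⌋ × 476 = 336 × 476 mm
Y2: ⌊476/2⌋ × 336 = 238 × 336 mm
Y3: ⌊336/2⌋ × 238 = 168 × 238 mm
Y4: ⌊238/2⌋ × 168 = 119 × 168 mm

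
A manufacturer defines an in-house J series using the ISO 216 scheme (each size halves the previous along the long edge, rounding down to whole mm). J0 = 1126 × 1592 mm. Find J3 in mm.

398 × 563 mm

J1: ⌊1592/2⌋ × 1126 = 796 × 1126 mm
J2: ⌊1126/2⌋ × 796 = 563 × 796 mm
J3: ⌊796/2⌋ × 563 = 398 × 563 mm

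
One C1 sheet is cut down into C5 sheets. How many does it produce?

C1 = 648 × 917 mm; C5 = 162 × 229 mm.
Each halving step doubles the count; 4 steps from C1 to C5.
2^4 = 16.

16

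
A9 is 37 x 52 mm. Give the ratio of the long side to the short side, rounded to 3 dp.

52 / 37 = 1.405
ISO 216 targets √2 ≈ 1.414; the -0.009 deviation is from mm rounding.

1.405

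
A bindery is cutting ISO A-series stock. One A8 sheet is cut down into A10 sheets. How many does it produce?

Each ISO step halves the sheet: 1 × A8 → 2 × A9 → 4 × A10
From A8 to A10 is 2 halving steps: 2^2 = 4.

4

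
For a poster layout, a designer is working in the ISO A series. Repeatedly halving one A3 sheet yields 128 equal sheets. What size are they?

128 = 2^7, so 7 halving steps.
A3 → A4 → … → A10 after 7 steps.

A10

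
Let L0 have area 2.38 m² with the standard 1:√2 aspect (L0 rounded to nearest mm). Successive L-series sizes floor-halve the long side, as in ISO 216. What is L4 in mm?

324 × 458 mm

Let L0's short side be w mm. w · w√2 = 2.38 m² = 2,380,000 mm², so w ≈ 1297.3 mm and w√2 ≈ 1834.6 mm → L0 = 1297 × 1835 mm.
L1: ⌊1835/2⌋ × 1297 = 917 × 1297 mm
L2: ⌊1297/2⌋ × 917 = 648 × 917 mm
L3: ⌊917/2⌋ × 648 = 458 × 648 mm
L4: ⌊648/2⌋ × 458 = 324 × 458 mm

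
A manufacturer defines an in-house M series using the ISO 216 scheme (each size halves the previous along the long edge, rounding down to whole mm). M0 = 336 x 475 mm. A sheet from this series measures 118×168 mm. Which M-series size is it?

M3

M0: 336 × 475 mm
M1: 237 × 336 mm
M2: 168 × 237 mm
M3: 118 × 168 mm
M4: 84 × 118 mm
→ matches M3.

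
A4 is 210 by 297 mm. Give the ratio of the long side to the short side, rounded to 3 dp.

297 / 210 = 1.414
Matches √2 ≈ 1.414 — the ISO 216 defining ratio.

1.414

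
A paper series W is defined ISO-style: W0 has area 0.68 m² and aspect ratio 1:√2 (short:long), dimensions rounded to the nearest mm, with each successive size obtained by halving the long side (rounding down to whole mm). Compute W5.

122 × 173 mm

Let W0's short side be w mm. w · w√2 = 0.68 m² = 680,000 mm², so w ≈ 693.4 mm and w√2 ≈ 980.6 mm → W0 = 693 × 981 mm.
W1: ⌊981/2⌋ × 693 = 490 × 693 mm
W2: ⌊693/2⌋ × 490 = 346 × 490 mm
W3: ⌊490/2⌋ × 346 = 245 × 346 mm
W4: ⌊346/2⌋ × 245 = 173 × 245 mm
W5: ⌊245/2⌋ × 173 = 122 × 173 mm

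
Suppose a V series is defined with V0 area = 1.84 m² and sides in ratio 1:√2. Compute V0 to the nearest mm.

1141 × 1613 mm

Let the short side be w mm. Then w · w√2 = 1.84 m² = 1,840,000 mm².
w² = 1,840,000/√2, so w ≈ 1140.6 mm; long side = w√2 ≈ 1613.1 mm.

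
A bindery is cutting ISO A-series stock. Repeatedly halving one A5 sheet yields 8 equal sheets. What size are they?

A8

8 = 2^3, so 3 halving steps.
A5 → A6 → … → A8 after 3 steps.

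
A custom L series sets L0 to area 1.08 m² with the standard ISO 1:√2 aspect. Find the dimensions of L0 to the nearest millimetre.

Let the short side be w mm. Then w · w√2 = 1.08 m² = 1,080,000 mm².
w² = 1,080,000/√2, so w ≈ 873.9 mm; long side = w√2 ≈ 1235.9 mm.

874 × 1236 mm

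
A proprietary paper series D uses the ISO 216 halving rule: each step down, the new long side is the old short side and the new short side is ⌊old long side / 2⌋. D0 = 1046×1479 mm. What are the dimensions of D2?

D1: ⌊1479/2⌋ × 1046 = 739 × 1046 mm
D2: ⌊1046/2⌋ × 739 = 523 × 739 mm

523 × 739 mm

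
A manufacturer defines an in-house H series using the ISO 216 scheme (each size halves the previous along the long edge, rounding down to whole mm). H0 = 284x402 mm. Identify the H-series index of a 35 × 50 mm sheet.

H6

H0: 284 × 402 mm
H1: 201 × 284 mm
H2: 142 × 201 mm
H3: 100 × 142 mm
H4: 71 × 100 mm
H5: 50 × 71 mm
H6: 35 × 50 mm
H7: 25 × 35 mm
→ matches H6.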